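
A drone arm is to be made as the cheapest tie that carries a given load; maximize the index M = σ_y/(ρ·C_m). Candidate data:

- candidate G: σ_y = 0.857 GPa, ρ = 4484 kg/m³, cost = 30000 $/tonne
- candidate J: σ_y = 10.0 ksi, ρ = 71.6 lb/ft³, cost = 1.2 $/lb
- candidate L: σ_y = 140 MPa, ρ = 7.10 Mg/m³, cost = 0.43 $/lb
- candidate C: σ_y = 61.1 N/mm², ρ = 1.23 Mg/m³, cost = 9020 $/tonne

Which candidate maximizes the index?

candidate J

Normalizing units and computing the index:
  candidate G: σ_y = 857.0 MPa, ρ = 4484 kg/m³, cost = 30.00 $/kg
  candidate J: σ_y = 68.95 MPa, ρ = 1147 kg/m³, cost = 2.646 $/kg
  candidate L: σ_y = 140.0 MPa, ρ = 7100 kg/m³, cost = 0.9480 $/kg
  candidate C: σ_y = 61.10 MPa, ρ = 1230 kg/m³, cost = 9.020 $/kg
  candidate J: M = 22.7 kN·m per $
  candidate L: M = 20.8 kN·m per $
  candidate G: M = 6.37 kN·m per $
  candidate C: M = 5.51 kN·m per $
Candidate J ranks first.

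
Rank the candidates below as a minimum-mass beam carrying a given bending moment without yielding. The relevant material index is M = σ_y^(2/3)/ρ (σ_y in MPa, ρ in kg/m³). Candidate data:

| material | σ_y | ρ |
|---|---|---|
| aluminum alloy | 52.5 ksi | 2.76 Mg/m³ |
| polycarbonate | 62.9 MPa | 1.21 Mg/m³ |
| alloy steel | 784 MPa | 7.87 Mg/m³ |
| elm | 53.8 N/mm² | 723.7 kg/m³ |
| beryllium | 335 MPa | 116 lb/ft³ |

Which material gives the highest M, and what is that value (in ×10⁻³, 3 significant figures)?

Convert each candidate to consistent units, then evaluate M:
  aluminum alloy: σ_y = 362.0 MPa, ρ = 2760 kg/m³
  polycarbonate: σ_y = 62.90 MPa, ρ = 1210 kg/m³
  alloy steel: σ_y = 784.0 MPa, ρ = 7870 kg/m³
  elm: σ_y = 53.80 MPa, ρ = 723.7 kg/m³
  beryllium: σ_y = 335.0 MPa, ρ = 1858 kg/m³
  beryllium: M = 26.0×10⁻³
  elm: M = 19.7×10⁻³
  aluminum alloy: M = 18.4×10⁻³
  polycarbonate: M = 13.1×10⁻³
  alloy steel: M = 10.8×10⁻³
Beryllium ranks first.

beryllium, M = 26.0×10⁻³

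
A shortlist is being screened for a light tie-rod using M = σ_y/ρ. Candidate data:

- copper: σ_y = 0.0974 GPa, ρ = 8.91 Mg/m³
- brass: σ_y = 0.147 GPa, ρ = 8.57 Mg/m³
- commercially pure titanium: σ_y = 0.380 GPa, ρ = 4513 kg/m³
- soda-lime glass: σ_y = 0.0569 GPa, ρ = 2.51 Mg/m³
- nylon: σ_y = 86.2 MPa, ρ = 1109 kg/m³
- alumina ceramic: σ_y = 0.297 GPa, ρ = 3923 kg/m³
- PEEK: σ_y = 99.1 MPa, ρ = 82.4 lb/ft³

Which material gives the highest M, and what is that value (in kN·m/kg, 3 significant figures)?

Putting every candidate on a common basis:
  copper: σ_y = 97.40 MPa, ρ = 8910 kg/m³
  brass: σ_y = 147.0 MPa, ρ = 8570 kg/m³
  commercially pure titanium: σ_y = 380.0 MPa, ρ = 4513 kg/m³
  soda-lime glass: σ_y = 56.90 MPa, ρ = 2510 kg/m³
  nylon: σ_y = 86.20 MPa, ρ = 1109 kg/m³
  alumina ceramic: σ_y = 297.0 MPa, ρ = 3923 kg/m³
  PEEK: σ_y = 99.10 MPa, ρ = 1320 kg/m³
  commercially pure titanium: M = 84.2 kN·m/kg
  nylon: M = 77.7 kN·m/kg
  alumina ceramic: M = 75.7 kN·m/kg
  PEEK: M = 75.1 kN·m/kg
  soda-lime glass: M = 22.7 kN·m/kg
  brass: M = 17.2 kN·m/kg
  copper: M = 10.9 kN·m/kg
The maximum is for commercially pure titanium.

commercially pure titanium, M = 84.2 kN·m/kg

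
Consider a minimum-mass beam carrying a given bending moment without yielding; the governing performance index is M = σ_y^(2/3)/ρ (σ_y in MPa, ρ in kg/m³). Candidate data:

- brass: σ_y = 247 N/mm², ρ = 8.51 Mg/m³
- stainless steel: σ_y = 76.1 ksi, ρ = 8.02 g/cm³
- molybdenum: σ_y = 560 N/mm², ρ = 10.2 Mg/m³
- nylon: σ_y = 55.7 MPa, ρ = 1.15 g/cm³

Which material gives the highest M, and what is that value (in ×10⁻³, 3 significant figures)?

Normalizing units and computing the index:
  brass: σ_y = 247.0 MPa, ρ = 8510 kg/m³
  stainless steel: σ_y = 524.7 MPa, ρ = 8020 kg/m³
  molybdenum: σ_y = 560.0 MPa, ρ = 10200 kg/m³
  nylon: σ_y = 55.70 MPa, ρ = 1150 kg/m³
  nylon: M = 12.7×10⁻³
  stainless steel: M = 8.11×10⁻³
  molybdenum: M = 6.66×10⁻³
  brass: M = 4.63×10⁻³
Nylon has the largest M.

nylon, M = 12.7×10⁻³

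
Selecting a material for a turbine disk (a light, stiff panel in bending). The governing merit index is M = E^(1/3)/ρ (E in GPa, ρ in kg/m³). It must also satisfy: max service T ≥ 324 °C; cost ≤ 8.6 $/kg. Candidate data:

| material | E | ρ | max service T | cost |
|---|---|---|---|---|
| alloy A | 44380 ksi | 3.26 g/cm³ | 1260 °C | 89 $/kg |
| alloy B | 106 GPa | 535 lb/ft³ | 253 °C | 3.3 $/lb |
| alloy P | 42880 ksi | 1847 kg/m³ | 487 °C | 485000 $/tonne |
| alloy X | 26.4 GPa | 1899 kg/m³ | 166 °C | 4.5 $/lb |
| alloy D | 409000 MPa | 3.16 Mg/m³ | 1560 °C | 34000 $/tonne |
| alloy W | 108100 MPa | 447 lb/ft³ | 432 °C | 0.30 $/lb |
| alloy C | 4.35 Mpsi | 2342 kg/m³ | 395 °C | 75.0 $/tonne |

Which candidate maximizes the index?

alloy C

Screen on constraints: max service T ≥ 324 °C; cost ≤ 8.6 $/kg. Survivors: alloy W, alloy C.
In SI units:
  alloy W: E = 108.1 GPa, ρ = 7160 kg/m³
  alloy C: E = 29.99 GPa, ρ = 2342 kg/m³
  alloy C: M = 1.33×10⁻³
  alloy W: M = 0.665×10⁻³
Alloy C has the largest M.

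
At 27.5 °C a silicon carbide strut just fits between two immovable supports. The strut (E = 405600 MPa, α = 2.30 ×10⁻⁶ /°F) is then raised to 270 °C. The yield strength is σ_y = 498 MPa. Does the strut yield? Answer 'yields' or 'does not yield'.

E = 405600 MPa = 405.6 GPa.
α = 2.30×10⁻⁶/°F × 9/5 = 4.14×10⁻⁶/K.
ΔT = 242.5 K. Constrained thermal stress σ = E·α·ΔT = 405.6×10³ MPa × 4.14×10⁻⁶ × 242.5 = 407 MPa (compressive).
Compare to σ_y = 498 MPa: σ < σ_y, so it does not yield.

does not yield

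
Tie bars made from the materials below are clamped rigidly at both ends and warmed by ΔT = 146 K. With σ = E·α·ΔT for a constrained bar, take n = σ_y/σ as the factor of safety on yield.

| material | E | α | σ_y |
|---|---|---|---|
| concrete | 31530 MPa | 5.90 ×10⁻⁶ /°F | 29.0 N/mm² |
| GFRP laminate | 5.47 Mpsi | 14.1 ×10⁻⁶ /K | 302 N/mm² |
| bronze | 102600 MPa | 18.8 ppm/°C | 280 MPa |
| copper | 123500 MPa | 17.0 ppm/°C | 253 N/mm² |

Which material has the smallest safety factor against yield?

concrete

In consistent units (E in GPa, α in ×10⁻⁶/K, σ_y in MPa):
  concrete: E = 31.53, α = 10.6, σ_y = 29.00 → σ = 48.9 MPa, n = 0.593
  GFRP laminate: E = 37.71, α = 14.1, σ_y = 302.0 → σ = 77.6 MPa, n = 3.89
  bronze: E = 102.6, α = 18.8, σ_y = 280.0 → σ = 282 MPa, n = 0.994
  copper: E = 123.5, α = 17.0, σ_y = 253.0 → σ = 307 MPa, n = 0.825
Concrete has the lowest safety factor, n = 0.593.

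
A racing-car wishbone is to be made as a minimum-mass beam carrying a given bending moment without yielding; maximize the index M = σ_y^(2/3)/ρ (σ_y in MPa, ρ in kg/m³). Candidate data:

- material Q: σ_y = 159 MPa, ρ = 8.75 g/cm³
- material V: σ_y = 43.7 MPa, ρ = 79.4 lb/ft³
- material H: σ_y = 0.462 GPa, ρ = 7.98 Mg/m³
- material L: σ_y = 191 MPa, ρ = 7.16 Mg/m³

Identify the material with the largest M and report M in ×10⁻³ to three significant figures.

Normalizing units and computing the index:
  material Q: σ_y = 159.0 MPa, ρ = 8750 kg/m³
  material V: σ_y = 43.70 MPa, ρ = 1272 kg/m³
  material H: σ_y = 462.0 MPa, ρ = 7980 kg/m³
  material L: σ_y = 191.0 MPa, ρ = 7160 kg/m³
  material V: M = 9.75×10⁻³
  material H: M = 7.49×10⁻³
  material L: M = 4.63×10⁻³
  material Q: M = 3.35×10⁻³
Material V has the largest M.

material V, M = 9.75×10⁻³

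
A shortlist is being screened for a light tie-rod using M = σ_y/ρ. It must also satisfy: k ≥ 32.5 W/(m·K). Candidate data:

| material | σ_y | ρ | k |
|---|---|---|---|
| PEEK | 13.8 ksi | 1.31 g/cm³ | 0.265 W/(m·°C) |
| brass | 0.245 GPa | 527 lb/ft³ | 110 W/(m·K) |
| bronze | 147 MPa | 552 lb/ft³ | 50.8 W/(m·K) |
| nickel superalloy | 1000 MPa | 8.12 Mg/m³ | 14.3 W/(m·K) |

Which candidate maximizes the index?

Screen on constraints: k ≥ 32.5 W/(m·K). Survivors: brass, bronze.
Normalizing units and computing the index:
  brass: σ_y = 245.0 MPa, ρ = 8442 kg/m³
  bronze: σ_y = 147.0 MPa, ρ = 8842 kg/m³
  brass: M = 29.0 kN·m/kg
  bronze: M = 16.6 kN·m/kg
The maximum is for brass.

brass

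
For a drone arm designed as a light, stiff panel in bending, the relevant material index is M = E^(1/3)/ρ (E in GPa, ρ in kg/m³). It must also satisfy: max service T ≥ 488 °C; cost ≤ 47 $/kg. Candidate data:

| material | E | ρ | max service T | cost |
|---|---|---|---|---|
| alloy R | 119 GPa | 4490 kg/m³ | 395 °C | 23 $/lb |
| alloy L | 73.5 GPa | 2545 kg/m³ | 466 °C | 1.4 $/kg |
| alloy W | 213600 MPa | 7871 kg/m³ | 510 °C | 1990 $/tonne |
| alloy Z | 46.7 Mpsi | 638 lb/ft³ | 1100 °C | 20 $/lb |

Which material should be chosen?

alloy W

Screen on constraints: max service T ≥ 488 °C; cost ≤ 47 $/kg. Survivors: alloy W, alloy Z.
In SI units:
  alloy W: E = 213.6 GPa, ρ = 7871 kg/m³
  alloy Z: E = 322.0 GPa, ρ = 10220 kg/m³
  alloy W: M = 0.759×10⁻³
  alloy Z: M = 0.671×10⁻³
Highest index: alloy W.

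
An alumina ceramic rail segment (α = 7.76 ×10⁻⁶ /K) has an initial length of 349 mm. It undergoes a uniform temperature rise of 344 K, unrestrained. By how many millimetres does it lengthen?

ΔL = α·L₀·ΔT = 7.76×10⁻⁶ × 349 mm × 344.0 K = 0.932 mm.

0.932 mm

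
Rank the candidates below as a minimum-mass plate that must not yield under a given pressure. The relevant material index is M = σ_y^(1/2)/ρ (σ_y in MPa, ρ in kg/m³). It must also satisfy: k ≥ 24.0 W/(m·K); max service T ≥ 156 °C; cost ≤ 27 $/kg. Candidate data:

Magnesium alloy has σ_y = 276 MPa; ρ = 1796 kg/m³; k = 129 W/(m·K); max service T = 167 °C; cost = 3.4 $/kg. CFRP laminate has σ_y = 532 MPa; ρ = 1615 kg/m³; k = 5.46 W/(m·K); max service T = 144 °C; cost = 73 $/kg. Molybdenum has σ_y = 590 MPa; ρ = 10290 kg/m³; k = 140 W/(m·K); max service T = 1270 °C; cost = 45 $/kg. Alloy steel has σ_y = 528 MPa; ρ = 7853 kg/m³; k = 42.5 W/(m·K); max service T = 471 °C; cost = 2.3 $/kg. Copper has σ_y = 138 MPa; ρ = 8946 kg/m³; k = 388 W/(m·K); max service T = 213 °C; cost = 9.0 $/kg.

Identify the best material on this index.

magnesium alloy

Screen on constraints: k ≥ 24.0 W/(m·K); max service T ≥ 156 °C; cost ≤ 27 $/kg. Survivors: magnesium alloy, alloy steel, copper.
Per-candidate index values:
  magnesium alloy: M = 9.25×10⁻³
  alloy steel: M = 2.93×10⁻³
  copper: M = 1.31×10⁻³
Magnesium alloy ranks first.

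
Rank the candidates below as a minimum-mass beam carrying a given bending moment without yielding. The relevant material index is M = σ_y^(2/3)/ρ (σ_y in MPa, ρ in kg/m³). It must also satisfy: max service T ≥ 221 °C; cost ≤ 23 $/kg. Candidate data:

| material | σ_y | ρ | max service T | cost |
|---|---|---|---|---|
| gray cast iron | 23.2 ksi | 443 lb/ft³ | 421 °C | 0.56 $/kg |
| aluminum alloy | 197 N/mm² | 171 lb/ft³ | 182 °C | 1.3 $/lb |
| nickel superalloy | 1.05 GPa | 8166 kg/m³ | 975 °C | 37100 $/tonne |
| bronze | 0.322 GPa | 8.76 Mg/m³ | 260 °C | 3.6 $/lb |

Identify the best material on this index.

Screen on constraints: max service T ≥ 221 °C; cost ≤ 23 $/kg. Survivors: gray cast iron, bronze.
Putting every candidate on a common basis:
  gray cast iron: σ_y = 160.0 MPa, ρ = 7096 kg/m³
  bronze: σ_y = 322.0 MPa, ρ = 8760 kg/m³
  bronze: M = 5.36×10⁻³
  gray cast iron: M = 4.15×10⁻³
Bronze ranks first.

bronze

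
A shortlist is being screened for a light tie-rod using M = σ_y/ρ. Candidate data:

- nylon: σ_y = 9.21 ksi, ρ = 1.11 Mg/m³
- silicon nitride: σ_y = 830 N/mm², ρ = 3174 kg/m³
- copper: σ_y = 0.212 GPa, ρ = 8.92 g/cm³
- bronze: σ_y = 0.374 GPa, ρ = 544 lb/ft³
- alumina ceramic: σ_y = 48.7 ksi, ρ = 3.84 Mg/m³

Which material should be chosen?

silicon nitride

Normalizing units and computing the index:
  nylon: σ_y = 63.50 MPa, ρ = 1110 kg/m³
  silicon nitride: σ_y = 830.0 MPa, ρ = 3174 kg/m³
  copper: σ_y = 212.0 MPa, ρ = 8920 kg/m³
  bronze: σ_y = 374.0 MPa, ρ = 8714 kg/m³
  alumina ceramic: σ_y = 335.8 MPa, ρ = 3840 kg/m³
  silicon nitride: M = 261 kN·m/kg
  alumina ceramic: M = 87.4 kN·m/kg
  nylon: M = 57.2 kN·m/kg
  bronze: M = 42.9 kN·m/kg
  copper: M = 23.8 kN·m/kg
Silicon nitride ranks first.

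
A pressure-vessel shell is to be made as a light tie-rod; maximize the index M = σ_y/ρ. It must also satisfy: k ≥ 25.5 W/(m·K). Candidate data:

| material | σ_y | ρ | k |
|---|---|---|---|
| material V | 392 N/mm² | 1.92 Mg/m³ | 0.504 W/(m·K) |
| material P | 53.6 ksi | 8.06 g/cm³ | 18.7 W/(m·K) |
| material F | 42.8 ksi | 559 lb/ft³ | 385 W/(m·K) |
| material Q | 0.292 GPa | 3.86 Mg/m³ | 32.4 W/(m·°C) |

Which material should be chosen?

material Q

Screen on constraints: k ≥ 25.5 W/(m·K). Survivors: material F, material Q.
Normalizing units and computing the index:
  material F: σ_y = 295.1 MPa, ρ = 8954 kg/m³
  material Q: σ_y = 292.0 MPa, ρ = 3860 kg/m³
  material Q: M = 75.6 kN·m/kg
  material F: M = 33.0 kN·m/kg
Material Q has the largest M.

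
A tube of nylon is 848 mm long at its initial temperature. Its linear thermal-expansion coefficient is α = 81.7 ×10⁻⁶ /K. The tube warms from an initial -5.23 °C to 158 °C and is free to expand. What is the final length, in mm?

ΔT = 158 − (-5.23) = 163.2 K.
ΔL = α·L₀·ΔT = 81.7×10⁻⁶ × 848 mm × 163.2 K = 11.3 mm.
L = L₀ + ΔL = 848 + 11.3 = 859.31 mm.

859.31 mm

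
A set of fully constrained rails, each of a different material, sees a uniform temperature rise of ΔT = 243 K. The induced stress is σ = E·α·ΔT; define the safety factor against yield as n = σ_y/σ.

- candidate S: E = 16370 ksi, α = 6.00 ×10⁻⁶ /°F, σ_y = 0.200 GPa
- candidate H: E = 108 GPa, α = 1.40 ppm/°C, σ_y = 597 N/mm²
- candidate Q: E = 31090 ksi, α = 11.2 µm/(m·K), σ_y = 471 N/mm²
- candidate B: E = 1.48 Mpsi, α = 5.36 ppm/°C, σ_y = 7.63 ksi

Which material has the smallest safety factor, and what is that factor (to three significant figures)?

Per material, after unit conversion:
  candidate S: E = 112.9, α = 10.8, σ_y = 200.0 → σ = 296 MPa, n = 0.675
  candidate H: E = 108.0, α = 1.40, σ_y = 597.0 → σ = 36.7 MPa, n = 16.2
  candidate Q: E = 214.4, α = 11.2, σ_y = 471.0 → σ = 583 MPa, n = 0.807
  candidate B: E = 10.20, α = 5.36, σ_y = 52.61 → σ = 13.3 MPa, n = 3.96
Candidate S has the lowest safety factor, n = 0.675.

candidate S, n = 0.675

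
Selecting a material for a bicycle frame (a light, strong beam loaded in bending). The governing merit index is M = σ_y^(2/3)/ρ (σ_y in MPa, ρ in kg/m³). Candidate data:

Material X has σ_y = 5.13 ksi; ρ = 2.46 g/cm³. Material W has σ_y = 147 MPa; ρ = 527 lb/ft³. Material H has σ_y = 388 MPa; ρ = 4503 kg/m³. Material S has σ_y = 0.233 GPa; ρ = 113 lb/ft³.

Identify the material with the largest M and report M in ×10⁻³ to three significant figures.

material S, M = 20.9×10⁻³

Convert each candidate to consistent units, then evaluate M:
  material X: σ_y = 35.37 MPa, ρ = 2460 kg/m³
  material W: σ_y = 147.0 MPa, ρ = 8442 kg/m³
  material H: σ_y = 388.0 MPa, ρ = 4503 kg/m³
  material S: σ_y = 233.0 MPa, ρ = 1810 kg/m³
  material S: M = 20.9×10⁻³
  material H: M = 11.8×10⁻³
  material X: M = 4.38×10⁻³
  material W: M = 3.30×10⁻³
Highest index: material S.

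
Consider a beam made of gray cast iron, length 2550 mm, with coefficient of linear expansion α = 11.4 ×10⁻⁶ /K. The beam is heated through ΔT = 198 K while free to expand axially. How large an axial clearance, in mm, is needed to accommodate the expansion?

ΔL = α·L₀·ΔT = 11.4×10⁻⁶ × 2550 mm × 198.0 K = 5.76 mm.

5.76 mm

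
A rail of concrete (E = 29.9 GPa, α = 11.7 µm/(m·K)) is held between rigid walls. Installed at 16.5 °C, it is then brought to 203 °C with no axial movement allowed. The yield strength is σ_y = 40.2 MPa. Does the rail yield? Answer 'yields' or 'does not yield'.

yields

ΔT = 186.5 K. Constrained thermal stress σ = E·α·ΔT = 29.90×10³ MPa × 11.7×10⁻⁶ × 186.5 = 65.2 MPa (compressive).
Compare to σ_y = 40.2 MPa: σ ≥ σ_y, so it yields.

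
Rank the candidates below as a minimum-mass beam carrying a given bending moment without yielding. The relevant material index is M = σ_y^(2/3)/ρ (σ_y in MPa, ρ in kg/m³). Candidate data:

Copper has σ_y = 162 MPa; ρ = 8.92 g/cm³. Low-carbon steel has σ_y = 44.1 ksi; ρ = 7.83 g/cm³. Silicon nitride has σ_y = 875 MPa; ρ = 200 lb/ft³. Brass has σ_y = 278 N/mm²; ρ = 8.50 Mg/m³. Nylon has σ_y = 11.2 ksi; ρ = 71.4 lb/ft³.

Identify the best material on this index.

In SI units:
  copper: σ_y = 162.0 MPa, ρ = 8920 kg/m³
  low-carbon steel: σ_y = 304.1 MPa, ρ = 7830 kg/m³
  silicon nitride: σ_y = 875.0 MPa, ρ = 3204 kg/m³
  brass: σ_y = 278.0 MPa, ρ = 8500 kg/m³
  nylon: σ_y = 77.22 MPa, ρ = 1144 kg/m³
  silicon nitride: M = 28.6×10⁻³
  nylon: M = 15.9×10⁻³
  low-carbon steel: M = 5.77×10⁻³
  brass: M = 5.01×10⁻³
  copper: M = 3.33×10⁻³
The maximum is for silicon nitride.

silicon nitride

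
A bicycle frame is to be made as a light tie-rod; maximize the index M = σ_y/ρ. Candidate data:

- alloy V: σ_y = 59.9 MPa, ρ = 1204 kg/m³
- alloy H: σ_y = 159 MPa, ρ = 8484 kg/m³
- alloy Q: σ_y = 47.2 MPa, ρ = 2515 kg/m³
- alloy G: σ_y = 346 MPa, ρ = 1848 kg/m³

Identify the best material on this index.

Per-candidate index values:
  alloy G: M = 187 kN·m/kg
  alloy V: M = 49.8 kN·m/kg
  alloy Q: M = 18.8 kN·m/kg
  alloy H: M = 18.7 kN·m/kg
The maximum is for alloy G.

alloy G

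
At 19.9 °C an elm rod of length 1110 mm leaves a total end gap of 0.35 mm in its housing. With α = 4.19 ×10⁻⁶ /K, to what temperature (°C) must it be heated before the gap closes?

95.2 °C

α·L₀·ΔT = 0.35 mm ⇒ ΔT = 0.35 / (4.19×10⁻⁶ × 1110.0) = 75.25 K.
T = 19.9 + 75.25 = 95.15 °C.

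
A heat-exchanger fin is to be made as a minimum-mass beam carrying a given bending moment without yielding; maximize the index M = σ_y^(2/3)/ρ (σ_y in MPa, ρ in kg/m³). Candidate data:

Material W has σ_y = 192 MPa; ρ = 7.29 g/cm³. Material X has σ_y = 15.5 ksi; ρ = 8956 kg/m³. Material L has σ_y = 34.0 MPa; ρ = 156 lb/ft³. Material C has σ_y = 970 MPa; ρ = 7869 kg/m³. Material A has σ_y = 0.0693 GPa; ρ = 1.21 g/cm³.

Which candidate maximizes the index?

material A

Convert each candidate to consistent units, then evaluate M:
  material W: σ_y = 192.0 MPa, ρ = 7290 kg/m³
  material X: σ_y = 106.9 MPa, ρ = 8956 kg/m³
  material L: σ_y = 34.00 MPa, ρ = 2499 kg/m³
  material C: σ_y = 970.0 MPa, ρ = 7869 kg/m³
  material A: σ_y = 69.30 MPa, ρ = 1210 kg/m³
  material A: M = 13.9×10⁻³
  material C: M = 12.5×10⁻³
  material W: M = 4.57×10⁻³
  material L: M = 4.20×10⁻³
  material X: M = 2.51×10⁻³
Material A has the largest M.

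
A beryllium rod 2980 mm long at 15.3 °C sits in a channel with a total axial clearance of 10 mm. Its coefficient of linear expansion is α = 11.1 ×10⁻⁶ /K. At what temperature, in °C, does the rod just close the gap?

318 °C

α·L₀·ΔT = 10.0 mm ⇒ ΔT = 10.0 / (11.1×10⁻⁶ × 2980.0) = 302.3 K.
T = 15.3 + 302.3 = 317.6 °C.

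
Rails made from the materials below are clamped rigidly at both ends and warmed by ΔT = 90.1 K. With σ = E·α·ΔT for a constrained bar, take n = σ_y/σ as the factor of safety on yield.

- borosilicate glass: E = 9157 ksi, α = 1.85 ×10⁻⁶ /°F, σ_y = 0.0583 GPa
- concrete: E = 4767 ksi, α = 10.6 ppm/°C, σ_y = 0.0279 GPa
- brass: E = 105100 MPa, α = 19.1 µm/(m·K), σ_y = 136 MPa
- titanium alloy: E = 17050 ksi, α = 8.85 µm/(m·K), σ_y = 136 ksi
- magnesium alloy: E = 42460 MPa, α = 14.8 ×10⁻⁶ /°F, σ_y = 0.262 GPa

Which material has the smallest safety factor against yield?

brass

In consistent units (E in GPa, α in ×10⁻⁶/K, σ_y in MPa):
  borosilicate glass: E = 63.14, α = 3.33, σ_y = 58.30 → σ = 18.9 MPa, n = 3.08
  concrete: E = 32.87, α = 10.6, σ_y = 27.90 → σ = 31.4 MPa, n = 0.889
  brass: E = 105.1, α = 19.1, σ_y = 136.0 → σ = 181 MPa, n = 0.752
  titanium alloy: E = 117.6, α = 8.85, σ_y = 937.7 → σ = 93.7 MPa, n = 10.0
  magnesium alloy: E = 42.46, α = 26.6, σ_y = 262.0 → σ = 102 MPa, n = 2.57
Brass has the lowest safety factor, n = 0.752.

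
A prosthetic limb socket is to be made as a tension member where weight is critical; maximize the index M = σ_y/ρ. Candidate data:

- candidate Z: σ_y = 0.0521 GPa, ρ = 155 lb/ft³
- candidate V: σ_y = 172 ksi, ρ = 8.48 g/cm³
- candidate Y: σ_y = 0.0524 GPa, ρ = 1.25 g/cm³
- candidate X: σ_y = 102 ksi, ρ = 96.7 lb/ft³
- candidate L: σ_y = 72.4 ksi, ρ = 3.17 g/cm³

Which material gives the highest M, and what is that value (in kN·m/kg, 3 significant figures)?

Convert each candidate to consistent units, then evaluate M:
  candidate Z: σ_y = 52.10 MPa, ρ = 2483 kg/m³
  candidate V: σ_y = 1186 MPa, ρ = 8480 kg/m³
  candidate Y: σ_y = 52.40 MPa, ρ = 1250 kg/m³
  candidate X: σ_y = 703.3 MPa, ρ = 1549 kg/m³
  candidate L: σ_y = 499.2 MPa, ρ = 3170 kg/m³
  candidate X: M = 454 kN·m/kg
  candidate L: M = 157 kN·m/kg
  candidate V: M = 140 kN·m/kg
  candidate Y: M = 41.9 kN·m/kg
  candidate Z: M = 21.0 kN·m/kg
The maximum is for candidate X.

candidate X, M = 454 kN·m/kg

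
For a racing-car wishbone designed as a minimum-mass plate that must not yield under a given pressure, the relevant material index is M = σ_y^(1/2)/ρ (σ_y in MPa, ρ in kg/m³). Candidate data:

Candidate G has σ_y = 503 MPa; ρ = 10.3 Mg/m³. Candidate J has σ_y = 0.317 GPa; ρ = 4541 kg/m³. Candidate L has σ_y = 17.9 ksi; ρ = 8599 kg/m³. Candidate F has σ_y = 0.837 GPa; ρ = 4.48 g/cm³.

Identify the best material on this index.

Putting every candidate on a common basis:
  candidate G: σ_y = 503.0 MPa, ρ = 10300 kg/m³
  candidate J: σ_y = 317.0 MPa, ρ = 4541 kg/m³
  candidate L: σ_y = 123.4 MPa, ρ = 8599 kg/m³
  candidate F: σ_y = 837.0 MPa, ρ = 4480 kg/m³
  candidate F: M = 6.46×10⁻³
  candidate J: M = 3.92×10⁻³
  candidate G: M = 2.18×10⁻³
  candidate L: M = 1.29×10⁻³
Candidate F has the largest M.

candidate F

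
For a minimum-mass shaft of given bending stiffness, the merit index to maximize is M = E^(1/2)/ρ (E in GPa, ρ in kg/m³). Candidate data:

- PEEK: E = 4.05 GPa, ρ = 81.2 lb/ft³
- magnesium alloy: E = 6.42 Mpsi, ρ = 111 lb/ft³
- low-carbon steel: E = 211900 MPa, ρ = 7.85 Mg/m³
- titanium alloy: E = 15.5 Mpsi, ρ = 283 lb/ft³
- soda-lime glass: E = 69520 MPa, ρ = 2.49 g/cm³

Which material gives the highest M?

Normalizing units and computing the index:
  PEEK: E = 4.050 GPa, ρ = 1301 kg/m³
  magnesium alloy: E = 44.26 GPa, ρ = 1778 kg/m³
  low-carbon steel: E = 211.9 GPa, ρ = 7850 kg/m³
  titanium alloy: E = 106.9 GPa, ρ = 4533 kg/m³
  soda-lime glass: E = 69.52 GPa, ρ = 2490 kg/m³
  magnesium alloy: M = 3.74×10⁻³
  soda-lime glass: M = 3.35×10⁻³
  titanium alloy: M = 2.28×10⁻³
  low-carbon steel: M = 1.85×10⁻³
  PEEK: M = 1.55×10⁻³
Highest index: magnesium alloy.

magnesium alloy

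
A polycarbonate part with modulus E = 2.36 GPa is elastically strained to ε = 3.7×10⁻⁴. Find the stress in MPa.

σ = E·ε = 2360 MPa × 3.7×10⁻⁴ = 0.873 MPa.

0.873 MPa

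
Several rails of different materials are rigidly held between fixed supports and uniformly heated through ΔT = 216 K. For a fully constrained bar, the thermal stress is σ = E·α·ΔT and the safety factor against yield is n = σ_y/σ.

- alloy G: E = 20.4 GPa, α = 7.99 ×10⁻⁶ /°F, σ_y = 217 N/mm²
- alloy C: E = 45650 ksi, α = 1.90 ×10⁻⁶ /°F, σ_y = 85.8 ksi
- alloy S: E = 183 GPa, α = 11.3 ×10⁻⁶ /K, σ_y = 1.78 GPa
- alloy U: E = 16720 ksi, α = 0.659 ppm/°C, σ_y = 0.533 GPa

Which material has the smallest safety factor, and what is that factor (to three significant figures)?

Converting E to GPa, α to ×10⁻⁶/K, σ_y to MPa, then σ and n for each:
  alloy G: E = 20.40, α = 14.4, σ_y = 217.0 → σ = 63.4 MPa, n = 3.42
  alloy C: E = 314.7, α = 3.42, σ_y = 591.6 → σ = 233 MPa, n = 2.54
  alloy S: E = 183.0, α = 11.3, σ_y = 1780 → σ = 447 MPa, n = 3.99
  alloy U: E = 115.3, α = 0.659, σ_y = 533.0 → σ = 16.4 MPa, n = 32.5
Smallest n: alloy C with n = 2.54.

alloy C, n = 2.54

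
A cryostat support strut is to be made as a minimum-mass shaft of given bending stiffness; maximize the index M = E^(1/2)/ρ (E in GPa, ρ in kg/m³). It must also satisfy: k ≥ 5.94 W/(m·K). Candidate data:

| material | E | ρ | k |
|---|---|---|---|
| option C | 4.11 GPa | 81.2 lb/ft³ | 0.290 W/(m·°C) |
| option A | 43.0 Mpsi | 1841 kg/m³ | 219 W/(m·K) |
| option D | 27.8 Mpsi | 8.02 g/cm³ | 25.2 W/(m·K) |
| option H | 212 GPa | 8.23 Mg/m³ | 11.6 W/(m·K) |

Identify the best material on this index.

option A

Screen on constraints: k ≥ 5.94 W/(m·K). Survivors: option A, option D, option H.
Convert each candidate to consistent units, then evaluate M:
  option A: E = 296.5 GPa, ρ = 1841 kg/m³
  option D: E = 191.7 GPa, ρ = 8020 kg/m³
  option H: E = 212.0 GPa, ρ = 8230 kg/m³
  option A: M = 9.35×10⁻³
  option H: M = 1.77×10⁻³
  option D: M = 1.73×10⁻³
The maximum is for option A.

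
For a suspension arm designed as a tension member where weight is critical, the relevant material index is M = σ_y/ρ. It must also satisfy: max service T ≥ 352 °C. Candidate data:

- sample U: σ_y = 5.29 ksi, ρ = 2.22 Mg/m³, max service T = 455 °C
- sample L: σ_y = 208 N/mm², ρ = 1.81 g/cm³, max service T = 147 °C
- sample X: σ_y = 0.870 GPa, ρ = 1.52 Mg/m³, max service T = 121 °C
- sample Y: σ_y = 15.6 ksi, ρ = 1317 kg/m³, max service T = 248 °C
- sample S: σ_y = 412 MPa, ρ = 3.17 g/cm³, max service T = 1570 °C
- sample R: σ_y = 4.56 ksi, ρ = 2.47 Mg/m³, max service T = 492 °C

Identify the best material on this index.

sample S

Screen on constraints: max service T ≥ 352 °C. Survivors: sample U, sample S, sample R.
Convert each candidate to consistent units, then evaluate M:
  sample U: σ_y = 36.47 MPa, ρ = 2220 kg/m³
  sample S: σ_y = 412.0 MPa, ρ = 3170 kg/m³
  sample R: σ_y = 31.44 MPa, ρ = 2470 kg/m³
  sample S: M = 130 kN·m/kg
  sample U: M = 16.4 kN·m/kg
  sample R: M = 12.7 kN·m/kg
Sample S ranks first.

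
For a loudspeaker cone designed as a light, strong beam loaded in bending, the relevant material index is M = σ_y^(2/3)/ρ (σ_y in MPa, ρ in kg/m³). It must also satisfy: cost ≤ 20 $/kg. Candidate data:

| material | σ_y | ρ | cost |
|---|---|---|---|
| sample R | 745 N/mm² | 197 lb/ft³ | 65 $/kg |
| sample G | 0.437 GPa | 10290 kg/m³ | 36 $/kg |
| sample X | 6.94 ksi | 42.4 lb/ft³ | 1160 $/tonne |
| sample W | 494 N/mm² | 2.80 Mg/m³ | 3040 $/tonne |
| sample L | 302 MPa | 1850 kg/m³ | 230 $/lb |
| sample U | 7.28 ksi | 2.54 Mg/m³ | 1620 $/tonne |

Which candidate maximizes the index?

Screen on constraints: cost ≤ 20 $/kg. Survivors: sample X, sample W, sample U.
Convert each candidate to consistent units, then evaluate M:
  sample X: σ_y = 47.85 MPa, ρ = 679.2 kg/m³
  sample W: σ_y = 494.0 MPa, ρ = 2800 kg/m³
  sample U: σ_y = 50.19 MPa, ρ = 2540 kg/m³
  sample W: M = 22.3×10⁻³
  sample X: M = 19.4×10⁻³
  sample U: M = 5.36×10⁻³
The maximum is for sample W.

sample W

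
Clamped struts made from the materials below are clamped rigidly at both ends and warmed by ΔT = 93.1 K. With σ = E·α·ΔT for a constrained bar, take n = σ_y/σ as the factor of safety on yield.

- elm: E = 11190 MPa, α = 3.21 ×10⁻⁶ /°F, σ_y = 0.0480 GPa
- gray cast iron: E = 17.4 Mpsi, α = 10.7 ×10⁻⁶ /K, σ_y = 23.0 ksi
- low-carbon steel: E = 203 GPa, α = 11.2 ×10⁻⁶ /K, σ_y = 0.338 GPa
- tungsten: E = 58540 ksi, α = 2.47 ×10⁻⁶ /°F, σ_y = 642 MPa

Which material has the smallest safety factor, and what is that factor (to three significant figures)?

gray cast iron, n = 1.33

In consistent units (E in GPa, α in ×10⁻⁶/K, σ_y in MPa):
  elm: E = 11.19, α = 5.78, σ_y = 48.00 → σ = 6.02 MPa, n = 7.97
  gray cast iron: E = 120.0, α = 10.7, σ_y = 158.6 → σ = 120 MPa, n = 1.33
  low-carbon steel: E = 203.0, α = 11.2, σ_y = 338.0 → σ = 212 MPa, n = 1.60
  tungsten: E = 403.6, α = 4.45, σ_y = 642.0 → σ = 167 MPa, n = 3.84
The minimum is gray cast iron at n = 1.33.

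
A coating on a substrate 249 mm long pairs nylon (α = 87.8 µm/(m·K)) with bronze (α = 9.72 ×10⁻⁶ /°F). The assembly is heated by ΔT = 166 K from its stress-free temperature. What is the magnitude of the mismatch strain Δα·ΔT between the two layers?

0.0117

bronze: α = 9.72×10⁻⁶/°F × 9/5 = 17.5×10⁻⁶/K.
Δα = |87.8 − 17.5|×10⁻⁶/K = 70.3×10⁻⁶/K.
Mismatch strain = Δα·ΔT = 70.3×10⁻⁶ × 166.0 = 0.0117.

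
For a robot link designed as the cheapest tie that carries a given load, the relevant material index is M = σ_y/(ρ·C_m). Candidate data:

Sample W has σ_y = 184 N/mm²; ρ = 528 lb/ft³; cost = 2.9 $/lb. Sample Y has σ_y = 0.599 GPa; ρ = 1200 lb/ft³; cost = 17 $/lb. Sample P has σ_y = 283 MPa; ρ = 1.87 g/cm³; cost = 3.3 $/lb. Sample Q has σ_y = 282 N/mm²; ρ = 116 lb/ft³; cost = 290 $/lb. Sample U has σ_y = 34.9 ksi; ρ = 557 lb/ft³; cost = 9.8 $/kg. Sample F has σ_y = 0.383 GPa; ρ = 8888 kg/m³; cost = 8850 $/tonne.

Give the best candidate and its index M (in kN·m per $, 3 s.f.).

After converting to SI:
  sample W: σ_y = 184.0 MPa, ρ = 8458 kg/m³, cost = 6.393 $/kg
  sample Y: σ_y = 599.0 MPa, ρ = 19220 kg/m³, cost = 37.48 $/kg
  sample P: σ_y = 283.0 MPa, ρ = 1870 kg/m³, cost = 7.275 $/kg
  sample Q: σ_y = 282.0 MPa, ρ = 1858 kg/m³, cost = 639.3 $/kg
  sample U: σ_y = 240.6 MPa, ρ = 8922 kg/m³, cost = 9.800 $/kg
  sample F: σ_y = 383.0 MPa, ρ = 8888 kg/m³, cost = 8.850 $/kg
  sample P: M = 20.8 kN·m per $
  sample F: M = 4.87 kN·m per $
  sample W: M = 3.40 kN·m per $
  sample U: M = 2.75 kN·m per $
  sample Y: M = 0.831 kN·m per $
  sample Q: M = 0.237 kN·m per $
Highest index: sample P.

sample P, M = 20.8 kN·m per $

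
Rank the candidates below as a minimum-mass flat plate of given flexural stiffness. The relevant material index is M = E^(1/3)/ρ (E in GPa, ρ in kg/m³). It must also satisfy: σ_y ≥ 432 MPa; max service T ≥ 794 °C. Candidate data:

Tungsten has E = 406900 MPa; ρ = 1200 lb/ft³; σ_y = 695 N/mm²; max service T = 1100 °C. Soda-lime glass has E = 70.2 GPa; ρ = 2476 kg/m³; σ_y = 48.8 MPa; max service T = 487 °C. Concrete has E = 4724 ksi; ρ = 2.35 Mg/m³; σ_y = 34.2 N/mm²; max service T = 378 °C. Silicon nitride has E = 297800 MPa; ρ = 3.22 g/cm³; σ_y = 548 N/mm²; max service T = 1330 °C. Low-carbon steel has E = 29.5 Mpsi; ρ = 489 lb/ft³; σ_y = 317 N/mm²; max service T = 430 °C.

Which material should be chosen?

silicon nitride

Screen on constraints: σ_y ≥ 432 MPa; max service T ≥ 794 °C. Survivors: tungsten, silicon nitride.
Convert each candidate to consistent units, then evaluate M:
  tungsten: E = 406.9 GPa, ρ = 19220 kg/m³
  silicon nitride: E = 297.8 GPa, ρ = 3220 kg/m³
  silicon nitride: M = 2.07×10⁻³
  tungsten: M = 0.386×10⁻³
Silicon nitride ranks first.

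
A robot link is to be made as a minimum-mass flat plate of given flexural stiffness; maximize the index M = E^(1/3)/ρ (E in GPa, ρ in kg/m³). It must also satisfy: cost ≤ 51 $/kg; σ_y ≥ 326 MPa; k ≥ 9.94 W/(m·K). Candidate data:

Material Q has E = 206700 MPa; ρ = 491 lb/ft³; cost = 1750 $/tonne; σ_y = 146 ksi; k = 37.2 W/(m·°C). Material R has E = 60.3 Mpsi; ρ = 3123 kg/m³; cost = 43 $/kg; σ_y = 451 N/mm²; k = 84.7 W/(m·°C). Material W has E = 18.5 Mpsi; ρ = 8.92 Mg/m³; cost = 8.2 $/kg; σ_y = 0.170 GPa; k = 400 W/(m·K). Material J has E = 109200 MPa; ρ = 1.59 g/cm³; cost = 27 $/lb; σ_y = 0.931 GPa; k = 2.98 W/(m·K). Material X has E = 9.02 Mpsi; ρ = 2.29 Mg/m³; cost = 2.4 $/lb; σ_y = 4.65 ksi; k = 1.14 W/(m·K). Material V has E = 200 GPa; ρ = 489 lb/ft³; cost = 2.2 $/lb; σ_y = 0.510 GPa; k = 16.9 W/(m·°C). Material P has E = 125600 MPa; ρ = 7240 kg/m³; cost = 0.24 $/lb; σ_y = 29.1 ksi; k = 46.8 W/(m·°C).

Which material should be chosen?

material R

Screen on constraints: cost ≤ 51 $/kg; σ_y ≥ 326 MPa; k ≥ 9.94 W/(m·K). Survivors: material Q, material R, material V.
In SI units:
  material Q: E = 206.7 GPa, ρ = 7865 kg/m³
  material R: E = 415.8 GPa, ρ = 3123 kg/m³
  material V: E = 200.0 GPa, ρ = 7833 kg/m³
  material R: M = 2.39×10⁻³
  material Q: M = 0.752×10⁻³
  material V: M = 0.747×10⁻³
Material R ranks first.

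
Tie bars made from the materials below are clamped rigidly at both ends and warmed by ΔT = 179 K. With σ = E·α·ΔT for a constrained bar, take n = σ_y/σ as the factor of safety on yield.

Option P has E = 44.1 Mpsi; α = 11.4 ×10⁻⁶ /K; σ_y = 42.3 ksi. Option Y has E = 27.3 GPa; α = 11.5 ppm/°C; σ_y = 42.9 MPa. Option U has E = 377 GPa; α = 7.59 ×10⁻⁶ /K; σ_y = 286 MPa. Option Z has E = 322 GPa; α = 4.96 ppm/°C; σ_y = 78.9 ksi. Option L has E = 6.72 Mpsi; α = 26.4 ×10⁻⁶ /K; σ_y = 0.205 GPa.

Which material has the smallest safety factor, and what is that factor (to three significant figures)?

In consistent units (E in GPa, α in ×10⁻⁶/K, σ_y in MPa):
  option P: E = 304.1, α = 11.4, σ_y = 291.6 → σ = 620 MPa, n = 0.470
  option Y: E = 27.30, α = 11.5, σ_y = 42.90 → σ = 56.2 MPa, n = 0.763
  option U: E = 377.0, α = 7.59, σ_y = 286.0 → σ = 512 MPa, n = 0.558
  option Z: E = 322.0, α = 4.96, σ_y = 544.0 → σ = 286 MPa, n = 1.90
  option L: E = 46.33, α = 26.4, σ_y = 205.0 → σ = 219 MPa, n = 0.936
Smallest n: option P with n = 0.470.

option P, n = 0.470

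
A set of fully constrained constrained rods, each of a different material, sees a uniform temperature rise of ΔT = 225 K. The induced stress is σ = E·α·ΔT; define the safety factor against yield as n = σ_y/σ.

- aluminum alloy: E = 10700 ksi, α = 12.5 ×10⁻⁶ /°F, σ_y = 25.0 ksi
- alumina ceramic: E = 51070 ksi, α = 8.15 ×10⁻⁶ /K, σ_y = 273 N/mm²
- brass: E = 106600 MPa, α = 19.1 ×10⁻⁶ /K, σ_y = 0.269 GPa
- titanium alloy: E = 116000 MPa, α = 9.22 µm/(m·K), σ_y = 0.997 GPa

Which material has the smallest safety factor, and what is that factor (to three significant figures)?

In consistent units (E in GPa, α in ×10⁻⁶/K, σ_y in MPa):
  aluminum alloy: E = 73.77, α = 22.5, σ_y = 172.4 → σ = 373 MPa, n = 0.462
  alumina ceramic: E = 352.1, α = 8.15, σ_y = 273.0 → σ = 646 MPa, n = 0.423
  brass: E = 106.6, α = 19.1, σ_y = 269.0 → σ = 458 MPa, n = 0.587
  titanium alloy: E = 116.0, α = 9.22, σ_y = 997.0 → σ = 241 MPa, n = 4.14
The minimum is alumina ceramic at n = 0.423.

alumina ceramic, n = 0.423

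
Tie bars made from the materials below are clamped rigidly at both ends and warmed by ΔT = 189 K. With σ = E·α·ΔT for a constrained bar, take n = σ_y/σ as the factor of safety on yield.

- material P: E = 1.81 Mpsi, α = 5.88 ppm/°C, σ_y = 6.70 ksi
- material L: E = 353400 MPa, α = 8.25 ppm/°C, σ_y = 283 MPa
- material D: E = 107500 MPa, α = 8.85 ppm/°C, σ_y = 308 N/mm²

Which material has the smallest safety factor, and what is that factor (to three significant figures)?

Converting E to GPa, α to ×10⁻⁶/K, σ_y to MPa, then σ and n for each:
  material P: E = 12.48, α = 5.88, σ_y = 46.19 → σ = 13.9 MPa, n = 3.33
  material L: E = 353.4, α = 8.25, σ_y = 283.0 → σ = 551 MPa, n = 0.514
  material D: E = 107.5, α = 8.85, σ_y = 308.0 → σ = 180 MPa, n = 1.71
Smallest n: material L with n = 0.514.

material L, n = 0.514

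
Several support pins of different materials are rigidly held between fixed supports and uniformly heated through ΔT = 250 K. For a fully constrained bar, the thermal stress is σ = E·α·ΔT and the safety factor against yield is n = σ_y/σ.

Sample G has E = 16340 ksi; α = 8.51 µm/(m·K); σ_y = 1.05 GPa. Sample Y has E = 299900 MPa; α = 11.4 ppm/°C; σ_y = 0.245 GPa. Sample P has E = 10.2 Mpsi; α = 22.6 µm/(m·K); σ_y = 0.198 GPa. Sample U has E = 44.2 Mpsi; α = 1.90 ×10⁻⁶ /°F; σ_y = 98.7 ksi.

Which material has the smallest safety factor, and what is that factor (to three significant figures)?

sample Y, n = 0.287

With everything in SI (GPa, ×10⁻⁶/K, MPa):
  sample G: E = 112.7, α = 8.51, σ_y = 1050 → σ = 240 MPa, n = 4.38
  sample Y: E = 299.9, α = 11.4, σ_y = 245.0 → σ = 855 MPa, n = 0.287
  sample P: E = 70.33, α = 22.6, σ_y = 198.0 → σ = 397 MPa, n = 0.498
  sample U: E = 304.7, α = 3.42, σ_y = 680.5 → σ = 261 MPa, n = 2.61
Smallest n: sample Y with n = 0.287.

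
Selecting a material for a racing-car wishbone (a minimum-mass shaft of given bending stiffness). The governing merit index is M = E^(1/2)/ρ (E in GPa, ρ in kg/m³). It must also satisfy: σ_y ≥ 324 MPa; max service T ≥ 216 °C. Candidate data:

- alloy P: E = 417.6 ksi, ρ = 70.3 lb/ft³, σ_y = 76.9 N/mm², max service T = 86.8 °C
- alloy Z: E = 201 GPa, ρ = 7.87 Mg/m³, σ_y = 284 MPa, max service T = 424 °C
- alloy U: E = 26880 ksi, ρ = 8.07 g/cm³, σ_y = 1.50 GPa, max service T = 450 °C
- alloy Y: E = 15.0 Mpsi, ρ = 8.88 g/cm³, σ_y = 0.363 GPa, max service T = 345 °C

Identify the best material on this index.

alloy U

Screen on constraints: σ_y ≥ 324 MPa; max service T ≥ 216 °C. Survivors: alloy U, alloy Y.
Putting every candidate on a common basis:
  alloy U: E = 185.3 GPa, ρ = 8070 kg/m³
  alloy Y: E = 103.4 GPa, ρ = 8880 kg/m³
  alloy U: M = 1.69×10⁻³
  alloy Y: M = 1.15×10⁻³
The maximum is for alloy U.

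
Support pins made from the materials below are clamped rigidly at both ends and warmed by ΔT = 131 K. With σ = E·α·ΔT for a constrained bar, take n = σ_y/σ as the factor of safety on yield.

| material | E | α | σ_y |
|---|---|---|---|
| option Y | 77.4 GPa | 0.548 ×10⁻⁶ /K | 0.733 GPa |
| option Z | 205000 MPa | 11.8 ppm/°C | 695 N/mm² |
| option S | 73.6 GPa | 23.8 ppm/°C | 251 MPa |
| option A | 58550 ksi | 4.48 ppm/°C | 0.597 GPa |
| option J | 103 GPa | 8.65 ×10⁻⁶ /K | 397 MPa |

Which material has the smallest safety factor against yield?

option S

In consistent units (E in GPa, α in ×10⁻⁶/K, σ_y in MPa):
  option Y: E = 77.40, α = 0.548, σ_y = 733.0 → σ = 5.56 MPa, n = 132
  option Z: E = 205.0, α = 11.8, σ_y = 695.0 → σ = 317 MPa, n = 2.19
  option S: E = 73.60, α = 23.8, σ_y = 251.0 → σ = 229 MPa, n = 1.09
  option A: E = 403.7, α = 4.48, σ_y = 597.0 → σ = 237 MPa, n = 2.52
  option J: E = 103.0, α = 8.65, σ_y = 397.0 → σ = 117 MPa, n = 3.40
The minimum is option S at n = 1.09.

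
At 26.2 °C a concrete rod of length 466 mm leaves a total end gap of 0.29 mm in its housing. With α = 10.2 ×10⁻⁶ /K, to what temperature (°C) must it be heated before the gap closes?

α·L₀·ΔT = 0.29 mm ⇒ ΔT = 0.29 / (10.2×10⁻⁶ × 466.0) = 61.01 K.
T = 26.2 + 61.01 = 87.21 °C.

87.2 °C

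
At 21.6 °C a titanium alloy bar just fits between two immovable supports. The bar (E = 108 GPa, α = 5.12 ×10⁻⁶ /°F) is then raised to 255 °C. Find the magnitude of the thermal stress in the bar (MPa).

232 MPa

α = 5.12×10⁻⁶/°F × 9/5 = 9.22×10⁻⁶/K.
ΔT = 233.4 K. Constrained thermal stress σ = E·α·ΔT = 108.0×10³ MPa × 9.22×10⁻⁶ × 233.4 = 232 MPa (compressive).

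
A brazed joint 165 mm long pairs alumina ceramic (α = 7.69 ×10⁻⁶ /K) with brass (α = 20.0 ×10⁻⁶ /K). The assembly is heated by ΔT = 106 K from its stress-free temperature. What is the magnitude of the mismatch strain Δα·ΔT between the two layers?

Δα = |7.69 − 20.0|×10⁻⁶/K = 12.3×10⁻⁶/K.
Mismatch strain = Δα·ΔT = 12.3×10⁻⁶ × 106.0 = 1.30×10⁻³.

1.30×10⁻³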